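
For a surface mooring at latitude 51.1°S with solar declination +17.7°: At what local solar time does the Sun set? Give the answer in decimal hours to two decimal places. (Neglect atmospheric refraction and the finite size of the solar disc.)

16.45 h

−tan φ tan δ = −(-1.2393)(0.3191) = 0.3955; H_s = arccos(0.3955) = 66.70°.
Sunset is at 12 + H_s/15 = 12 + 4.447 = 16.447 h local solar time.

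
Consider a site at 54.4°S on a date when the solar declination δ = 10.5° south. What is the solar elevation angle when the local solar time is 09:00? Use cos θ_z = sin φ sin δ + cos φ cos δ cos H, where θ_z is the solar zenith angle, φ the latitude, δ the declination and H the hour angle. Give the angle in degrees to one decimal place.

Hour angle H = 15° × (9 − 12) = -45.00°.
cos θ_z = sin(-54.4°) sin(-10.5°) + cos(-54.4°) cos(-10.5°) cos(-45.00°) = 0.1482 + 0.4047 = 0.5529.
θ_z = arccos(0.5529) = 56.43°, so the elevation is 90° − 56.43° = 33.57°.

33.6°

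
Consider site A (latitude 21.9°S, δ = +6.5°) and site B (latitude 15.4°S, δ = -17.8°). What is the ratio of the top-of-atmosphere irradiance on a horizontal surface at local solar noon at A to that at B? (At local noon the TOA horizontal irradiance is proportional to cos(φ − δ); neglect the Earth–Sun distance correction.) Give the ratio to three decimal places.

A: cos θ_z = cos(-21.9° − (6.5°)) = 0.8796.
B: cos θ_z = cos(-15.4° − (-17.8°)) = 0.9991.
Ratio A/B = 0.8796 / 0.9991 = 0.8804.

0.880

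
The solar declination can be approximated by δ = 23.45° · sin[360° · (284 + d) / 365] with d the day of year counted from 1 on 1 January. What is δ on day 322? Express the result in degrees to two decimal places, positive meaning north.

360 × (284 + 322) / 365 = 597.699°; sin(597.699°) = -0.8453.
δ = 23.45 × -0.8453 = -19.822° ≈ -19.82°.

-19.82°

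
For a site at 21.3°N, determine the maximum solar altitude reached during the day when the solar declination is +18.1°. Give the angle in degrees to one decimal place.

86.8°

At local solar noon the hour angle is zero, so the elevation is 90° − |φ − δ| = 90° − |21.3° − (18.1°)| = 90° − 3.2° = 86.8°.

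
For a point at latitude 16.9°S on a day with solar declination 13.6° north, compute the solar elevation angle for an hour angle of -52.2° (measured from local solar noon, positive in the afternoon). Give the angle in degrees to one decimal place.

cos θ_z = sin(-16.9°) sin(13.6°) + cos(-16.9°) cos(13.6°) cos(-52.20°) = -0.0684 + 0.5700 = 0.5016.
θ_z = arccos(0.5016) = 59.89°, so the elevation is 90° − 59.89° = 30.11°.

30.1°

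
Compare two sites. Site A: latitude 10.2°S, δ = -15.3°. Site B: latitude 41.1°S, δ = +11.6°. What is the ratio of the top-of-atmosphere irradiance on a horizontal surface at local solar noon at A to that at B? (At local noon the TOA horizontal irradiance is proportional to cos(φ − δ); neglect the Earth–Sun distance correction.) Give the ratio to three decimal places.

1.644

A: cos θ_z = cos(-10.2° − (-15.3°)) = 0.9960.
B: cos θ_z = cos(-41.1° − (11.6°)) = 0.6060.
Ratio A/B = 0.9960 / 0.6060 = 1.6436.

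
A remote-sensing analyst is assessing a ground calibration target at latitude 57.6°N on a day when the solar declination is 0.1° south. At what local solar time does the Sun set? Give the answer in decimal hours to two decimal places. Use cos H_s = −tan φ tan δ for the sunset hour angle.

The sunset hour angle satisfies cos H_s = −tan φ tan δ = 0.0028, giving H_s = 89.84°.
Sunset is at 12 + H_s/15 = 12 + 5.989 = 17.989 h local solar time.

17.99 h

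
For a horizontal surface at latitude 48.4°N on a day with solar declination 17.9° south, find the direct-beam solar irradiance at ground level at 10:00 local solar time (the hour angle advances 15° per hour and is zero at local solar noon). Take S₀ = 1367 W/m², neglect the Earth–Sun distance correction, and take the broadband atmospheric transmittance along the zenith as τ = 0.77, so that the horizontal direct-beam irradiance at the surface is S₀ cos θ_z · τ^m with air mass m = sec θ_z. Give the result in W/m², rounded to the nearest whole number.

190 W/m²

Hour angle H = 15° × (10 − 12) = -30.00°.
With φ = 48.4°, δ = -17.9°, H = -30.00°: sin φ sin δ = -0.2298, cos φ cos δ cos H = 0.5471, so cos θ_z = 0.3173.
Air mass m = 1/cos θ_z = 1/0.3173 = 3.152; τ^m = 0.77^3.152 = 0.4388.
Surface direct beam = 1367 × 0.3173 × 0.4388 = 190.33 W/m².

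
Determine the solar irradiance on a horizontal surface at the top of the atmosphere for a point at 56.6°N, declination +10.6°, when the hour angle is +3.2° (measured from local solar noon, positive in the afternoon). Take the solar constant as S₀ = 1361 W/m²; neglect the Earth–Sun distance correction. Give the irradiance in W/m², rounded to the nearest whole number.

944 W/m²

cos θ_z = sin(56.6°) sin(10.6°) + cos(56.6°) cos(10.6°) cos(3.20°) = 0.1536 + 0.5402 = 0.6938.
Top-of-atmosphere irradiance = S₀ cos θ_z = 1361 × 0.6938 = 944.26 W/m².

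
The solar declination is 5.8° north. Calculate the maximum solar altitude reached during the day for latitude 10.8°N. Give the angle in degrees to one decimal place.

At local solar noon the hour angle is zero, so the elevation is 90° − |φ − δ| = 90° − |10.8° − (5.8°)| = 90° − 5.0° = 85.0°.

85.0°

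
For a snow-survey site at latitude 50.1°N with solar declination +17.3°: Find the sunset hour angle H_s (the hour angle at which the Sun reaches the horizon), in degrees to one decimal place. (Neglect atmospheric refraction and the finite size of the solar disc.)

111.9°

cos H_s = −tan(50.1°) · tan(17.3°) = -0.3725, so H_s = arccos(-0.3725) = 111.87°.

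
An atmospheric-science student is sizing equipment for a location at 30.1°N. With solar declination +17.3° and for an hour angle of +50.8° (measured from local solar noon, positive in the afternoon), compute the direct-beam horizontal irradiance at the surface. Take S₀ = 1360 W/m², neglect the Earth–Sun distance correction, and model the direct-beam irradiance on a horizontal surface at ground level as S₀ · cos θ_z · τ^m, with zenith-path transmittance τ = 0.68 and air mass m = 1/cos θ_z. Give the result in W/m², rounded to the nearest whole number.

With φ = 30.1°, δ = 17.3°, H = 50.80°: sin φ sin δ = 0.1491, cos φ cos δ cos H = 0.5221, so cos θ_z = 0.6712.
Air mass m = 1/cos θ_z = 1/0.6712 = 1.490; τ^m = 0.68^1.490 = 0.5629.
Surface direct beam = 1360 × 0.6712 × 0.5629 = 513.83 W/m².

514 W/m²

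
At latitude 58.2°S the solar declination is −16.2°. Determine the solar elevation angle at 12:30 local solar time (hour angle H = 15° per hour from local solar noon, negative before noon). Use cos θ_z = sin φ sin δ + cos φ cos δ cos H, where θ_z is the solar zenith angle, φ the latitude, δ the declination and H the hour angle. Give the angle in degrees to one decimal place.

47.6°

Hour angle H = 15° × (12.5 − 12) = 7.50°.
cos θ_z = sin(-58.2°) sin(-16.2°) + cos(-58.2°) cos(-16.2°) cos(7.50°) = 0.2371 + 0.5017 = 0.7388.
θ_z = arccos(0.7388) = 42.37°, so the elevation is 90° − 42.37° = 47.63°.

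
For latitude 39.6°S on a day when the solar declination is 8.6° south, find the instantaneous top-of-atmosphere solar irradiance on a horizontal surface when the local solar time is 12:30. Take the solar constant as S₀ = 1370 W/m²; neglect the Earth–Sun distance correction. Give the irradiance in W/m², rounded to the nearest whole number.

Hour angle H = 15° × (12.5 − 12) = 7.50°.
cos θ_z = sin φ sin δ + cos φ cos δ cos H = (-0.6374)(-0.1495) + (0.7705)(0.9888)(0.9914) = 0.8506.
Top-of-atmosphere irradiance = S₀ cos θ_z = 1370 × 0.8506 = 1165.32 W/m².

1165 W/m²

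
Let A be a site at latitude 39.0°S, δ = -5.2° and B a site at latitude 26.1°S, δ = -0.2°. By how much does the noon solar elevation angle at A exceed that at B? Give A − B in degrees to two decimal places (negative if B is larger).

-7.90°

A: 90° − |-39.0 − (-5.2)| = 56.20°.
B: 90° − |-26.1 − (-0.2)| = 64.10°.
A − B = 56.20 − 64.10 = -7.90°.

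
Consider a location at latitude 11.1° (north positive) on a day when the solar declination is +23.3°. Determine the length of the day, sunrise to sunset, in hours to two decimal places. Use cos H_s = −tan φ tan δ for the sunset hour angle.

cos H_s = −tan(11.1°) · tan(23.3°) = -0.0845, so H_s = arccos(-0.0845) = 94.85°.
Day length = 2 H_s / 15° h⁻¹ = 189.70° / 15 = 12.647 h.

12.65 hours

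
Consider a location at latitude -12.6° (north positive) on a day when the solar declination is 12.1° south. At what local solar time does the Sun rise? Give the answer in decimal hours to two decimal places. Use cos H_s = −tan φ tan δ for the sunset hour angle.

−tan φ tan δ = −(-0.2235)(-0.2144) = -0.0479; H_s = arccos(-0.0479) = 92.75°.
Sunrise is at 12 − H_s/15 = 12 − 6.183 = 5.817 h local solar time.

5.82 h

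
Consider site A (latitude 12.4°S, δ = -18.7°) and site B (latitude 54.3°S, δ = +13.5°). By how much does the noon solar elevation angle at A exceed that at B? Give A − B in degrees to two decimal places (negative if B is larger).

+61.50°

A: 90° − |-12.4 − (-18.7)| = 83.70°.
B: 90° − |-54.3 − (13.5)| = 22.20°.
A − B = 83.70 − 22.20 = 61.50°.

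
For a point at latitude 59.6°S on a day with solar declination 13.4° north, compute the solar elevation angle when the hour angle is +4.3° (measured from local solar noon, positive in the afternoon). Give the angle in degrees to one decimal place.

cos θ_z = sin(-59.6°) sin(13.4°) + cos(-59.6°) cos(13.4°) cos(4.30°) = -0.1999 + 0.4909 = 0.2910.
θ_z = arccos(0.2910) = 73.08°, so the elevation is 90° − 73.08° = 16.92°.

16.9°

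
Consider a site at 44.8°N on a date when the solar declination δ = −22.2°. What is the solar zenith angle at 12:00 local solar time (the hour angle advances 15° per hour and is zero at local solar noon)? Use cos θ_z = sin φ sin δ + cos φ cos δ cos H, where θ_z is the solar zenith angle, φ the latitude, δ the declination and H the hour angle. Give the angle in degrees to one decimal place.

67.0°

Hour angle H = 15° × (12 − 12) = 0.00°.
cos θ_z = sin φ sin δ + cos φ cos δ cos H = (0.7046)(-0.3778) + (0.7096)(0.9259)(1.0000) = 0.3908.
θ_z = arccos(0.3908) = 67.00°.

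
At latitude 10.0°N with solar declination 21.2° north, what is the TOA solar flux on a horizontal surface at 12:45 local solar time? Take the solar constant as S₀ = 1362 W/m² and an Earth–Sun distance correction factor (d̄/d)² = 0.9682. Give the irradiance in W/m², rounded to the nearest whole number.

Hour angle H = 15° × (12.75 − 12) = 11.25°.
With φ = 10.0°, δ = 21.2°, H = 11.25°: sin φ sin δ = 0.0628, cos φ cos δ cos H = 0.9005, so cos θ_z = 0.9633.
Top-of-atmosphere irradiance = S₀ (d̄/d)² cos θ_z = 1362 × 0.9682 × 0.9633 = 1270.29 W/m².

1270 W/m²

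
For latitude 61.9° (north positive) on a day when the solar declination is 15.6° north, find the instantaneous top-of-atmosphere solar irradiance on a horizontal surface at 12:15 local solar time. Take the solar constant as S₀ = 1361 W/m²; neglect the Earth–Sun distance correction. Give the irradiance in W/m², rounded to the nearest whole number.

939 W/m²

Hour angle H = 15° × (12.25 − 12) = 3.75°.
With φ = 61.9°, δ = 15.6°, H = 3.75°: sin φ sin δ = 0.2372, cos φ cos δ cos H = 0.4527, so cos θ_z = 0.6899.
Top-of-atmosphere irradiance = S₀ cos θ_z = 1361 × 0.6899 = 938.95 W/m².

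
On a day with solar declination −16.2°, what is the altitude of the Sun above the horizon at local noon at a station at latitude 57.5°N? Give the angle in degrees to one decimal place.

At local solar noon the hour angle is zero, so the elevation is 90° − |φ − δ| = 90° − |57.5° − (-16.2°)| = 90° − 73.7° = 16.3°.

16.3°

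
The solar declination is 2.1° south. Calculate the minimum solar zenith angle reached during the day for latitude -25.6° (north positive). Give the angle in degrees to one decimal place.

At local solar noon the hour angle is zero, so the zenith angle is |φ − δ| = |-25.6° − (-2.1°)| = 23.5°.

23.5°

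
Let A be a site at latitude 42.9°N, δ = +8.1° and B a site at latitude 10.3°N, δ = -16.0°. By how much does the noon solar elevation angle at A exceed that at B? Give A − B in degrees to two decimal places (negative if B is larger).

-8.50°

A: 90° − |42.9 − (8.1)| = 55.20°.
B: 90° − |10.3 − (-16.0)| = 63.70°.
A − B = 55.20 − 63.70 = -8.50°.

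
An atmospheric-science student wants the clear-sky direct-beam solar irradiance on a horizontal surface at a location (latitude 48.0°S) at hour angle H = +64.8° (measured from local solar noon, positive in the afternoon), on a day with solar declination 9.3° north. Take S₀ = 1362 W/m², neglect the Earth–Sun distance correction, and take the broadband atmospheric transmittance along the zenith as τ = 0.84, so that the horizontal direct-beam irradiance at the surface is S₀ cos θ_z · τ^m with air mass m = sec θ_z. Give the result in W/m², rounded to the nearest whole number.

cos θ_z = sin(-48.0°) sin(9.3°) + cos(-48.0°) cos(9.3°) cos(64.80°) = -0.1201 + 0.2812 = 0.1611.
Air mass m = 1/cos θ_z = 1/0.1611 = 6.207; τ^m = 0.84^6.207 = 0.3388.
Surface direct beam = 1362 × 0.1611 × 0.3388 = 74.34 W/m².

74 W/m²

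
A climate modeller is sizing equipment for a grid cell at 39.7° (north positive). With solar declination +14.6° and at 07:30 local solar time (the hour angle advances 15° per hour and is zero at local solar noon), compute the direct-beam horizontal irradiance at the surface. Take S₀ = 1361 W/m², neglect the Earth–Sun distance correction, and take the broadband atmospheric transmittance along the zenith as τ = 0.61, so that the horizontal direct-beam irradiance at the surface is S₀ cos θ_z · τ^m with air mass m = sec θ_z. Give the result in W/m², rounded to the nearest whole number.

200 W/m²

Hour angle H = 15° × (7.5 − 12) = -67.50°.
With φ = 39.7°, δ = 14.6°, H = -67.50°: sin φ sin δ = 0.1610, cos φ cos δ cos H = 0.2849, so cos θ_z = 0.4459.
Air mass m = 1/cos θ_z = 1/0.4459 = 2.243; τ^m = 0.61^2.243 = 0.3300.
Surface direct beam = 1361 × 0.4459 × 0.3300 = 200.27 W/m².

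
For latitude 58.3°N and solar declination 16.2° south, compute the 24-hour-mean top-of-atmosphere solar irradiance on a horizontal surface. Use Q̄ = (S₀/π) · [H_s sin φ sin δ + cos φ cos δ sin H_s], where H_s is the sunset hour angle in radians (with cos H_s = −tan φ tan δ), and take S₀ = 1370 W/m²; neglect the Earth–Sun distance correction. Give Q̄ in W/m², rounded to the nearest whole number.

The sunset hour angle satisfies cos H_s = −tan φ tan δ = 0.4704, giving H_s = 61.94°. In radians, H_s = 1.0811.
H_s sin φ sin δ = 1.0811 × 0.8508 × -0.2790 = -0.2566.
cos φ cos δ sin H_s = 0.5255 × 0.9603 × 0.8825 = 0.4453.
Q̄ = (1370/π) × (-0.2566 + 0.4453) = 436.08 × 0.1887 = 82.29 W/m².

82 W/m²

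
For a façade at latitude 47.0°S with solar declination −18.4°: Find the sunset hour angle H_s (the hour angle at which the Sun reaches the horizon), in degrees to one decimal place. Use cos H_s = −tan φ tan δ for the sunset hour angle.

110.9°

cos H_s = −tan(-47.0°) · tan(-18.4°) = -0.3567, so H_s = arccos(-0.3567) = 110.90°.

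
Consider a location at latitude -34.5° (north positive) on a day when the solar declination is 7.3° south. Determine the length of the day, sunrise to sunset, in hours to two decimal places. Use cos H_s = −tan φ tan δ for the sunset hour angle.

12.67 hours

−tan φ tan δ = −(-0.6873)(-0.1281) = -0.0880; H_s = arccos(-0.0880) = 95.05°.
Day length = 2 H_s / 15° h⁻¹ = 190.10° / 15 = 12.673 h.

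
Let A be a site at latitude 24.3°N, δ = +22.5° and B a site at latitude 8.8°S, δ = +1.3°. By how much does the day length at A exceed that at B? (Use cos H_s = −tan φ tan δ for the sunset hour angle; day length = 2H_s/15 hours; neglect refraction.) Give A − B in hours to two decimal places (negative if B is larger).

A: H_s = arccos(−tan 24.3° · tan 22.5°) = 100.78°, so 2H_s/15 = 13.4373 h.
B: H_s = arccos(−tan -8.8° · tan 1.3°) = 89.80°, so 2H_s/15 = 11.9733 h.
A − B = 13.4373 − 11.9733 = 1.4640 h.

+1.46 h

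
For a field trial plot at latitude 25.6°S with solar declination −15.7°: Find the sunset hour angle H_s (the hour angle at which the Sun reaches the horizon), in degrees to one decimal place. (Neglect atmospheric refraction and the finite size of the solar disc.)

−tan φ tan δ = −(-0.4791)(-0.2811) = -0.1347; H_s = arccos(-0.1347) = 97.74°.

97.7°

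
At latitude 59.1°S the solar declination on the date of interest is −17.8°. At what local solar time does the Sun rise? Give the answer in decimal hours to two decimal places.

The sunset hour angle satisfies cos H_s = −tan φ tan δ = -0.5365, giving H_s = 122.45°.
Sunrise is at 12 − H_s/15 = 12 − 8.163 = 3.837 h local solar time.

3.84 h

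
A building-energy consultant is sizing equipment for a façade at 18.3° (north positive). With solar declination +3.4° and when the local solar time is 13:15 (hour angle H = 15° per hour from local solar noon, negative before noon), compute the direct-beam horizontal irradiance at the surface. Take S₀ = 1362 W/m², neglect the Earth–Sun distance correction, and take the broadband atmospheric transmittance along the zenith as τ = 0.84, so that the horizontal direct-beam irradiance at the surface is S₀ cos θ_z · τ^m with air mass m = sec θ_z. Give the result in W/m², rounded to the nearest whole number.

Hour angle H = 15° × (13.25 − 12) = 18.75°.
With φ = 18.3°, δ = 3.4°, H = 18.75°: sin φ sin δ = 0.0186, cos φ cos δ cos H = 0.8975, so cos θ_z = 0.9161.
Air mass m = 1/cos θ_z = 1/0.9161 = 1.092; τ^m = 0.84^1.092 = 0.8266.
Surface direct beam = 1362 × 0.9161 × 0.8266 = 1031.37 W/m².

1031 W/m²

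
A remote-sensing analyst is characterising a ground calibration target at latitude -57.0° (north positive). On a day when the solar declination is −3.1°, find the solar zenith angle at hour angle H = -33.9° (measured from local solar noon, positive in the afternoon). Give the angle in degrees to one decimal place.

60.2°

cos θ_z = sin φ sin δ + cos φ cos δ cos H = (-0.8387)(-0.0541) + (0.5446)(0.9985)(0.8300) = 0.4967.
θ_z = arccos(0.4967) = 60.22°.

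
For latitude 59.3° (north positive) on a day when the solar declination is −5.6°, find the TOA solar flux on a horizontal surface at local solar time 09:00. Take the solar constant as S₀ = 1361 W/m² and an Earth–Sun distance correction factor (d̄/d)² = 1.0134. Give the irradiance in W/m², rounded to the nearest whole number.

380 W/m²

Hour angle H = 15° × (9 − 12) = -45.00°.
With φ = 59.3°, δ = -5.6°, H = -45.00°: sin φ sin δ = -0.0839, cos φ cos δ cos H = 0.3593, so cos θ_z = 0.2754.
Top-of-atmosphere irradiance = S₀ (d̄/d)² cos θ_z = 1361 × 1.0134 × 0.2754 = 379.84 W/m².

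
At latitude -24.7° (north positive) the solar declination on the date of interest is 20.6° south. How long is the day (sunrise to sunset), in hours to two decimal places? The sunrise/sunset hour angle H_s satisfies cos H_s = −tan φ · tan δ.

13.33 hours

cos H_s = −tan(-24.7°) · tan(-20.6°) = -0.1729, so H_s = arccos(-0.1729) = 99.96°.
Day length = 2 H_s / 15° h⁻¹ = 199.92° / 15 = 13.328 h.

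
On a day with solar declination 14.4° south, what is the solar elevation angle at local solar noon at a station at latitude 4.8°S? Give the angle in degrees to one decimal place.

At local solar noon the hour angle is zero, so the elevation is 90° − |φ − δ| = 90° − |-4.8° − (-14.4°)| = 90° − 9.6° = 80.4°.

80.4°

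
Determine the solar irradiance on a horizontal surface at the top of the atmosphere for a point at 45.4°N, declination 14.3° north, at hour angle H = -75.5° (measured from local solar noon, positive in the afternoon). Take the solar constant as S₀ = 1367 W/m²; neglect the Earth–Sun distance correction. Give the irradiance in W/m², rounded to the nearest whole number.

473 W/m²

cos θ_z = sin(45.4°) sin(14.3°) + cos(45.4°) cos(14.3°) cos(-75.50°) = 0.1759 + 0.1704 = 0.3463.
Top-of-atmosphere irradiance = S₀ cos θ_z = 1367 × 0.3463 = 473.39 W/m².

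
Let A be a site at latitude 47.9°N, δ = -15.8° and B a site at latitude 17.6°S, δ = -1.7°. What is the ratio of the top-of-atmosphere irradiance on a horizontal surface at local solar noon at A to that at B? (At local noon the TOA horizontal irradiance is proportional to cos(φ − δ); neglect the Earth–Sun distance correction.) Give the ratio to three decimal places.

A: cos θ_z = cos(47.9° − (-15.8°)) = 0.4431.
B: cos θ_z = cos(-17.6° − (-1.7°)) = 0.9617.
Ratio A/B = 0.4431 / 0.9617 = 0.4607.

0.461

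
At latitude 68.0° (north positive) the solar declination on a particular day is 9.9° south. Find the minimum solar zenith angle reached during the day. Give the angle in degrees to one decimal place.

At local solar noon the hour angle is zero, so the zenith angle is |φ − δ| = |68.0° − (-9.9°)| = 77.9°.

77.9°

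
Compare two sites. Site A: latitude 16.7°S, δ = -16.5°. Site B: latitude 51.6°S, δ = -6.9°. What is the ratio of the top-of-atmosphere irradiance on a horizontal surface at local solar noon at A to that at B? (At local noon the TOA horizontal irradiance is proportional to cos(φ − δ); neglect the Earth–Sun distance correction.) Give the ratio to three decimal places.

A: cos θ_z = cos(-16.7° − (-16.5°)) = 1.0000.
B: cos θ_z = cos(-51.6° − (-6.9°)) = 0.7108.
Ratio A/B = 1.0000 / 0.7108 = 1.4069.

1.407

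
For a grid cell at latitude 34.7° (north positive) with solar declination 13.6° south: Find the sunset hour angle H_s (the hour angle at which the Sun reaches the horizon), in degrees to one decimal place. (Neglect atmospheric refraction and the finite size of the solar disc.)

cos H_s = −tan(34.7°) · tan(-13.6°) = 0.1675, so H_s = arccos(0.1675) = 80.36°.

80.4°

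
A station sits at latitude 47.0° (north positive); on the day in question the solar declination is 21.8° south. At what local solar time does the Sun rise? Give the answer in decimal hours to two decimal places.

7.69 h

cos H_s = −tan(47.0°) · tan(-21.8°) = 0.4289, so H_s = arccos(0.4289) = 64.60°.
Sunrise is at 12 − H_s/15 = 12 − 4.307 = 7.693 h local solar time.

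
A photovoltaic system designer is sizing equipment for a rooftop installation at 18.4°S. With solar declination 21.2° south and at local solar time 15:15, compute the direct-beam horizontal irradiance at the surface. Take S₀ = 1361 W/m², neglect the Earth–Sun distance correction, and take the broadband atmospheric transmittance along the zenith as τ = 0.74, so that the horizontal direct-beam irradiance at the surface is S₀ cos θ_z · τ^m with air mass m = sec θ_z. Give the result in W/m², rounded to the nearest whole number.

Hour angle H = 15° × (15.25 − 12) = 48.75°.
cos θ_z = sin φ sin δ + cos φ cos δ cos H = (-0.3156)(-0.3616) + (0.9489)(0.9323)(0.6593) = 0.6974.
Air mass m = 1/cos θ_z = 1/0.6974 = 1.434; τ^m = 0.74^1.434 = 0.6493.
Surface direct beam = 1361 × 0.6974 × 0.6493 = 616.29 W/m².

616 W/m²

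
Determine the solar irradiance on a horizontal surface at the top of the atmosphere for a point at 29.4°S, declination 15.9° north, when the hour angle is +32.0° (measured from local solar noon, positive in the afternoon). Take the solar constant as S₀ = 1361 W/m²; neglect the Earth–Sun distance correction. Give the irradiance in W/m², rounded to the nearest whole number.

784 W/m²

cos θ_z = sin(-29.4°) sin(15.9°) + cos(-29.4°) cos(15.9°) cos(32.00°) = -0.1345 + 0.7106 = 0.5761.
Top-of-atmosphere irradiance = S₀ cos θ_z = 1361 × 0.5761 = 784.07 W/m².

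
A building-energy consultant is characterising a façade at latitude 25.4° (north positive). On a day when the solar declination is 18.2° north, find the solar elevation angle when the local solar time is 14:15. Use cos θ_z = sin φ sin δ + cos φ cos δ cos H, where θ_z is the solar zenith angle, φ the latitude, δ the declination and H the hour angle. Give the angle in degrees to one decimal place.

Hour angle H = 15° × (14.25 − 12) = 33.75°.
cos θ_z = sin φ sin δ + cos φ cos δ cos H = (0.4289)(0.3123) + (0.9033)(0.9500)(0.8315) = 0.8475.
θ_z = arccos(0.8475) = 32.06°, so the elevation is 90° − 32.06° = 57.94°.

57.9°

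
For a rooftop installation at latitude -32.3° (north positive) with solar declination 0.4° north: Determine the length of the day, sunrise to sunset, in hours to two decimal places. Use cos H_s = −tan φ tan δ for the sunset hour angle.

11.97 hours

The sunset hour angle satisfies cos H_s = −tan φ tan δ = 0.0044, giving H_s = 89.75°.
Day length = 2 H_s / 15° h⁻¹ = 179.50° / 15 = 11.967 h.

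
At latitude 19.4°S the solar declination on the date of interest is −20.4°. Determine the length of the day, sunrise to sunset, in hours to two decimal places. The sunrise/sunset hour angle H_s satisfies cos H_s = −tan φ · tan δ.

13.00 hours

−tan φ tan δ = −(-0.3522)(-0.3719) = -0.1310; H_s = arccos(-0.1310) = 97.53°.
Day length = 2 H_s / 15° h⁻¹ = 195.06° / 15 = 13.004 h.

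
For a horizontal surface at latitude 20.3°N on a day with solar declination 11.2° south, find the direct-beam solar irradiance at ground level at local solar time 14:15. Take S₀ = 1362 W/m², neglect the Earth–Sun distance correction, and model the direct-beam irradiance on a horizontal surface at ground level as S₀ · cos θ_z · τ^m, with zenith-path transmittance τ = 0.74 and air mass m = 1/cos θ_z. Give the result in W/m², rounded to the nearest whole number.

617 W/m²

Hour angle H = 15° × (14.25 − 12) = 33.75°.
With φ = 20.3°, δ = -11.2°, H = 33.75°: sin φ sin δ = -0.0674, cos φ cos δ cos H = 0.7650, so cos θ_z = 0.6976.
Air mass m = 1/cos θ_z = 1/0.6976 = 1.433; τ^m = 0.74^1.433 = 0.6495.
Surface direct beam = 1362 × 0.6976 × 0.6495 = 617.11 W/m².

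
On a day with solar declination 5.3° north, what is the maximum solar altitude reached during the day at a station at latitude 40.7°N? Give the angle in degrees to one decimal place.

54.6°

At local solar noon the hour angle is zero, so the elevation is 90° − |φ − δ| = 90° − |40.7° − (5.3°)| = 90° − 35.4° = 54.6°.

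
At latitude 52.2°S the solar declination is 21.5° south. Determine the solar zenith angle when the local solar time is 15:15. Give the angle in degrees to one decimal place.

Hour angle H = 15° × (15.25 − 12) = 48.75°.
With φ = -52.2°, δ = -21.5°, H = 48.75°: sin φ sin δ = 0.2896, cos φ cos δ cos H = 0.3760, so cos θ_z = 0.6656.
θ_z = arccos(0.6656) = 48.27°.

48.3°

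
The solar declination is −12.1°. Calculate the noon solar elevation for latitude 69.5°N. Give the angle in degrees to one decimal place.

At local solar noon the hour angle is zero, so the elevation is 90° − |φ − δ| = 90° − |69.5° − (-12.1°)| = 90° − 81.6° = 8.4°.

8.4°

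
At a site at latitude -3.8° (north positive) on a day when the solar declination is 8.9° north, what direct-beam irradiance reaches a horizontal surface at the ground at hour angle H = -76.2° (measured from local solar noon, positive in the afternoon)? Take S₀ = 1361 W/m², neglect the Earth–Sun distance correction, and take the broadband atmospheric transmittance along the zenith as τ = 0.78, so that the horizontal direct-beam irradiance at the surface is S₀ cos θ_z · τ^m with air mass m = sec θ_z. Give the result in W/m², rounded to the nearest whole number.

cos θ_z = sin(-3.8°) sin(8.9°) + cos(-3.8°) cos(8.9°) cos(-76.20°) = -0.0103 + 0.2351 = 0.2248.
Air mass m = 1/cos θ_z = 1/0.2248 = 4.448; τ^m = 0.78^4.448 = 0.3312.
Surface direct beam = 1361 × 0.2248 × 0.3312 = 101.33 W/m².

101 W/m²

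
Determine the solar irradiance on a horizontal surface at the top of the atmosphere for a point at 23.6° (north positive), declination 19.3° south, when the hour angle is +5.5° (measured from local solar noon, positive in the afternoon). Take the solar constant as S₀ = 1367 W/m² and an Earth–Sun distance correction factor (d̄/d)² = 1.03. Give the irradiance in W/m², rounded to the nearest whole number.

cos θ_z = sin(23.6°) sin(-19.3°) + cos(23.6°) cos(-19.3°) cos(5.50°) = -0.1323 + 0.8609 = 0.7286.
Top-of-atmosphere irradiance = S₀ (d̄/d)² cos θ_z = 1367 × 1.03 × 0.7286 = 1025.88 W/m².

1026 W/m²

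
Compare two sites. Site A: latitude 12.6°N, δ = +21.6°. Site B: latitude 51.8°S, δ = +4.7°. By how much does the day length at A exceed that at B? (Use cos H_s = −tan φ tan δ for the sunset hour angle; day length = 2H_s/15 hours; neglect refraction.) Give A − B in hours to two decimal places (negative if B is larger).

A: H_s = arccos(−tan 12.6° · tan 21.6°) = 95.08°, so 2H_s/15 = 12.6773 h.
B: H_s = arccos(−tan -51.8° · tan 4.7°) = 84.00°, so 2H_s/15 = 11.2000 h.
A − B = 12.6773 − 11.2000 = 1.4773 h.

+1.48 h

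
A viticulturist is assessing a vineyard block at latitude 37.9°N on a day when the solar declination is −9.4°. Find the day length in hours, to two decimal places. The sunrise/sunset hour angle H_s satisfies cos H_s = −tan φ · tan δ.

11.01 hours

The sunset hour angle satisfies cos H_s = −tan φ tan δ = 0.1289, giving H_s = 82.59°.
Day length = 2 H_s / 15° h⁻¹ = 165.18° / 15 = 11.012 h.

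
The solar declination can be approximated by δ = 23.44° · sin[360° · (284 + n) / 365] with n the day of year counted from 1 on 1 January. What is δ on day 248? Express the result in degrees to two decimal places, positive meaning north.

360 × (284 + 248) / 365 = 524.712°; sin(524.712°) = 0.2637.
δ = 23.44 × 0.2637 = 6.181° ≈ +6.18°.

+6.18°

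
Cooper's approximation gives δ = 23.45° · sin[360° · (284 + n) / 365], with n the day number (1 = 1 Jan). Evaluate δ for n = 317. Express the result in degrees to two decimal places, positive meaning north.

360 × (284 + 317) / 365 = 592.767°; sin(592.767°) = -0.7962.
δ = 23.45 × -0.7962 = -18.671° ≈ -18.67°.

-18.67°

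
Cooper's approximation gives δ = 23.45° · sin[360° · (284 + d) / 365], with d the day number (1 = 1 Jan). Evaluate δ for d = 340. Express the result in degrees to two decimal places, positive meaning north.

360 × (284 + 340) / 365 = 615.452°; sin(615.452°) = -0.9679.
δ = 23.45 × -0.9679 = -22.697° ≈ -22.70°.

-22.70°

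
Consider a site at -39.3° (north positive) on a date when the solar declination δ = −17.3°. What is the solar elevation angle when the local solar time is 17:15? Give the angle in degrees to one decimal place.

Hour angle H = 15° × (17.25 − 12) = 78.75°.
With φ = -39.3°, δ = -17.3°, H = 78.75°: sin φ sin δ = 0.1884, cos φ cos δ cos H = 0.1441, so cos θ_z = 0.3325.
θ_z = arccos(0.3325) = 70.58°, so the elevation is 90° − 70.58° = 19.42°.

19.4°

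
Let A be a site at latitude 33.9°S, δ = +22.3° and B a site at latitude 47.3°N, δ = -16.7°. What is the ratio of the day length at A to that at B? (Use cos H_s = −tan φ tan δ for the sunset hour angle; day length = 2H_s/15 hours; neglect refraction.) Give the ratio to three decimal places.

A: H_s = arccos(−tan -33.9° · tan 22.3°) = 74.00°, so 2H_s/15 = 9.8667 h.
B: H_s = arccos(−tan 47.3° · tan -16.7°) = 71.03°, so 2H_s/15 = 9.4707 h.
Ratio A/B = 9.8667 / 9.4707 = 1.0418.

1.042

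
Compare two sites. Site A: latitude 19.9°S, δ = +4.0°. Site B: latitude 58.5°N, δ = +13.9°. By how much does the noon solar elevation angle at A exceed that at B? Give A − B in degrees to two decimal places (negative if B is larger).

+20.70°

A: 90° − |-19.9 − (4.0)| = 66.10°.
B: 90° − |58.5 − (13.9)| = 45.40°.
A − B = 66.10 − 45.40 = 20.70°.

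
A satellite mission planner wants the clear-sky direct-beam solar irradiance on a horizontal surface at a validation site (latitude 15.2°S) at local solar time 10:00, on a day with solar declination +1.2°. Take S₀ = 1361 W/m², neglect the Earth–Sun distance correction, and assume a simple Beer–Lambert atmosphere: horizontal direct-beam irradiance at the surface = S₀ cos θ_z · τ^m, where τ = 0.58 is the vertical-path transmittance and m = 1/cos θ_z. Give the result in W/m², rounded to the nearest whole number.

586 W/m²

Hour angle H = 15° × (10 − 12) = -30.00°.
cos θ_z = sin(-15.2°) sin(1.2°) + cos(-15.2°) cos(1.2°) cos(-30.00°) = -0.0055 + 0.8355 = 0.8300.
Air mass m = 1/cos θ_z = 1/0.8300 = 1.205; τ^m = 0.58^1.205 = 0.5187.
Surface direct beam = 1361 × 0.8300 × 0.5187 = 585.94 W/m².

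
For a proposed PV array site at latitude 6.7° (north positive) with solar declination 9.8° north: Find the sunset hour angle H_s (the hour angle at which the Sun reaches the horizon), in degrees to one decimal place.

91.2°

The sunset hour angle satisfies cos H_s = −tan φ tan δ = -0.0203, giving H_s = 91.16°.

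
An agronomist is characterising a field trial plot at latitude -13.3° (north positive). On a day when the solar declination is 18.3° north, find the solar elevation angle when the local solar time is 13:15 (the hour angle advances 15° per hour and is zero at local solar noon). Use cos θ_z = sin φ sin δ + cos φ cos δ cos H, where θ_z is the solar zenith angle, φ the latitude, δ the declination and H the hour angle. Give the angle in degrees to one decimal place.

53.4°

Hour angle H = 15° × (13.25 − 12) = 18.75°.
cos θ_z = sin φ sin δ + cos φ cos δ cos H = (-0.2300)(0.3140) + (0.9732)(0.9494)(0.9469) = 0.8027.
θ_z = arccos(0.8027) = 36.61°, so the elevation is 90° − 36.61° = 53.39°.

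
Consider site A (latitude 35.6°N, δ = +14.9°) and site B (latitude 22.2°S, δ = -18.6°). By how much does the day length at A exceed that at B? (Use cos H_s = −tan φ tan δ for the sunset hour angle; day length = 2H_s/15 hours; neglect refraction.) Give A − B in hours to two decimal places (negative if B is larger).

+0.41 h

A: H_s = arccos(−tan 35.6° · tan 14.9°) = 100.98°, so 2H_s/15 = 13.4640 h.
B: H_s = arccos(−tan -22.2° · tan -18.6°) = 97.89°, so 2H_s/15 = 13.0520 h.
A − B = 13.4640 − 13.0520 = 0.4120 h.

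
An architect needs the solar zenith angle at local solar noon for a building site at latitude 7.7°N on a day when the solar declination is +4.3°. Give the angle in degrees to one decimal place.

3.4°

At local solar noon the hour angle is zero, so the zenith angle is |φ − δ| = |7.7° − (4.3°)| = 3.4°.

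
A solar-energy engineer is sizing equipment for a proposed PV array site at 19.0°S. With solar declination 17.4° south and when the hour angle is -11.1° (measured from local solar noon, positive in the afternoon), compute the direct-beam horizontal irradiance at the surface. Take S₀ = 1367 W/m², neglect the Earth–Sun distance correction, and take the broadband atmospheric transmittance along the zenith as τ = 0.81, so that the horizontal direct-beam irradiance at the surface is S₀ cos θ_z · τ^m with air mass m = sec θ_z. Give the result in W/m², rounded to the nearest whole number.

cos θ_z = sin(-19.0°) sin(-17.4°) + cos(-19.0°) cos(-17.4°) cos(-11.10°) = 0.0974 + 0.8854 = 0.9828.
Air mass m = 1/cos θ_z = 1/0.9828 = 1.018; τ^m = 0.81^1.018 = 0.8069.
Surface direct beam = 1367 × 0.9828 × 0.8069 = 1084.06 W/m².

1084 W/m²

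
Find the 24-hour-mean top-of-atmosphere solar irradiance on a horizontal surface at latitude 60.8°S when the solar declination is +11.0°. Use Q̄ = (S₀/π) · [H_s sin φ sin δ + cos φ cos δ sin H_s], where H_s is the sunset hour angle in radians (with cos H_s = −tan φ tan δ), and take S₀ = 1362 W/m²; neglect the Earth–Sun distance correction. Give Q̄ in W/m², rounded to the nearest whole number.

cos H_s = −tan(-60.8°) · tan(11.0°) = 0.3478, so H_s = arccos(0.3478) = 69.65°. In radians, H_s = 1.2156.
H_s sin φ sin δ = 1.2156 × -0.8729 × 0.1908 = -0.2025.
cos φ cos δ sin H_s = 0.4879 × 0.9816 × 0.9376 = 0.4490.
Q̄ = (1362/π) × (-0.2025 + 0.4490) = 433.54 × 0.2465 = 106.87 W/m².

107 W/m²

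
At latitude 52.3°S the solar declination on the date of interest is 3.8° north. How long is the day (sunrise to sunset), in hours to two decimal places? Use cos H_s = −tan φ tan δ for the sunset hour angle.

11.34 hours

The sunset hour angle satisfies cos H_s = −tan φ tan δ = 0.0859, giving H_s = 85.07°.
Day length = 2 H_s / 15° h⁻¹ = 170.14° / 15 = 11.343 h.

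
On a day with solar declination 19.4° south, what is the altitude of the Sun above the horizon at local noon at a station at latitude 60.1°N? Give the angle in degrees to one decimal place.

10.5°

At local solar noon the hour angle is zero, so the elevation is 90° − |φ − δ| = 90° − |60.1° − (-19.4°)| = 90° − 79.5° = 10.5°.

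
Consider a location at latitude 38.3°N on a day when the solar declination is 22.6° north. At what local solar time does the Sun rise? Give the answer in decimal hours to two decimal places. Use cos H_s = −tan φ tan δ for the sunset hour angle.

The sunset hour angle satisfies cos H_s = −tan φ tan δ = -0.3287, giving H_s = 109.19°.
Sunrise is at 12 − H_s/15 = 12 − 7.279 = 4.721 h local solar time.

4.72 h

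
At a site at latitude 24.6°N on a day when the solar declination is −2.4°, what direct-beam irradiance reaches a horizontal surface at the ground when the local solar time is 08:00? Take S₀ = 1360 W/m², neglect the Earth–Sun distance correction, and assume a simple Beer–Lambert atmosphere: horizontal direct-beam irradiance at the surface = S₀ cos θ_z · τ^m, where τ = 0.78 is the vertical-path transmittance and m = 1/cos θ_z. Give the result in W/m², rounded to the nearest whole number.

Hour angle H = 15° × (8 − 12) = -60.00°.
cos θ_z = sin φ sin δ + cos φ cos δ cos H = (0.4163)(-0.0419) + (0.9092)(0.9991)(0.5000) = 0.4367.
Air mass m = 1/cos θ_z = 1/0.4367 = 2.290; τ^m = 0.78^2.290 = 0.5661.
Surface direct beam = 1360 × 0.4367 × 0.5661 = 336.21 W/m².

336 W/m²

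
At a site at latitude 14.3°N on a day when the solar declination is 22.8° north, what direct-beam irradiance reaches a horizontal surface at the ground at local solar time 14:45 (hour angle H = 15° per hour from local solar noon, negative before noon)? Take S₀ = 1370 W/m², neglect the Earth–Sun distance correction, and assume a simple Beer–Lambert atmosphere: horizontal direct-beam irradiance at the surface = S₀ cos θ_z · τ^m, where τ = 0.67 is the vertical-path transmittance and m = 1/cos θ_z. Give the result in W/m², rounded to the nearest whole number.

624 W/m²

Hour angle H = 15° × (14.75 − 12) = 41.25°.
cos θ_z = sin φ sin δ + cos φ cos δ cos H = (0.2470)(0.3875) + (0.9690)(0.9219)(0.7518) = 0.7673.
Air mass m = 1/cos θ_z = 1/0.7673 = 1.303; τ^m = 0.67^1.303 = 0.5934.
Surface direct beam = 1370 × 0.7673 × 0.5934 = 623.78 W/m².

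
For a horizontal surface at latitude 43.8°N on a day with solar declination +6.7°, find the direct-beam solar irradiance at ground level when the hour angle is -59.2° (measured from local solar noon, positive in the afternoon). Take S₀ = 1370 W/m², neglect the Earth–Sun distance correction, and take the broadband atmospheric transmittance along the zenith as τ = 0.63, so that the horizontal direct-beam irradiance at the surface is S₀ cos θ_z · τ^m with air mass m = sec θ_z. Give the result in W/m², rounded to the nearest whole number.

cos θ_z = sin φ sin δ + cos φ cos δ cos H = (0.6921)(0.1167) + (0.7218)(0.9932)(0.5120) = 0.4478.
Air mass m = 1/cos θ_z = 1/0.4478 = 2.233; τ^m = 0.63^2.233 = 0.3564.
Surface direct beam = 1370 × 0.4478 × 0.3564 = 218.65 W/m².

219 W/m²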